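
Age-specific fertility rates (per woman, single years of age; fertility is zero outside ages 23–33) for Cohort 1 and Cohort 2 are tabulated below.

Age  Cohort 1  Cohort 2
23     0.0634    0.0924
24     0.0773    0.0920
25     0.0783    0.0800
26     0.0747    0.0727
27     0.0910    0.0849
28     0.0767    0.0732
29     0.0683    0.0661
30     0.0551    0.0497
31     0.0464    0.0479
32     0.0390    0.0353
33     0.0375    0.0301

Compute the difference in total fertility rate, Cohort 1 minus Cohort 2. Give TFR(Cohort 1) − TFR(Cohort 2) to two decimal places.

Cohort 1:
  Sum of ASFRs = 0.0634 + 0.0773 + 0.0783 + 0.0747 + 0.0910 + 0.0767 + 0.0683 + 0.0551 + 0.0464 + 0.0390 + 0.0375 = 0.7077
  TFR = 0.7077
Cohort 2:
  Sum of ASFRs = 0.0924 + 0.0920 + 0.0800 + 0.0727 + 0.0849 + 0.0732 + 0.0661 + 0.0497 + 0.0479 + 0.0353 + 0.0301 = 0.7243
  TFR = 0.7243
Difference = 0.7077 − 0.7243 = -0.0166

-0.02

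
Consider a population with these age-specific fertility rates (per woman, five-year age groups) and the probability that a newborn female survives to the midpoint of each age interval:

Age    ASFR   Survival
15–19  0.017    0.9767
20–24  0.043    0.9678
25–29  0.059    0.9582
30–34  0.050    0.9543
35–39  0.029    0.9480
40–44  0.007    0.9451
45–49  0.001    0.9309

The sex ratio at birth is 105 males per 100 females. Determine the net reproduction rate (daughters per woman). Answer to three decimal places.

0.482

Proportion female at birth = 100 / (100 + 105) = 0.48780.
Survival-weighted fertility by age (5·fₓ·Sₓ):
  15–19: 5 × 0.017 × 0.9767 = 0.08302
  20–24: 5 × 0.043 × 0.9678 = 0.20808
  25–29: 5 × 0.059 × 0.9582 = 0.28267
  30–34: 5 × 0.050 × 0.9543 = 0.23858
  35–39: 5 × 0.029 × 0.9480 = 0.13746
  40–44: 5 × 0.007 × 0.9451 = 0.03308
  45–49: 5 × 0.001 × 0.9309 = 0.00465
Sum = 0.98754
NRR = 0.48780 × 0.98754 = 0.48172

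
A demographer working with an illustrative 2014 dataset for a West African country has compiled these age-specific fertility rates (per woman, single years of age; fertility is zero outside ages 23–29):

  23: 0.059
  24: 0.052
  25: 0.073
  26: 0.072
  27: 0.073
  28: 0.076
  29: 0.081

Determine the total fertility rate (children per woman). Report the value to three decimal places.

0.486

Sum of ASFRs = 0.059 + 0.052 + 0.073 + 0.072 + 0.073 + 0.076 + 0.081 = 0.486
TFR = 0.486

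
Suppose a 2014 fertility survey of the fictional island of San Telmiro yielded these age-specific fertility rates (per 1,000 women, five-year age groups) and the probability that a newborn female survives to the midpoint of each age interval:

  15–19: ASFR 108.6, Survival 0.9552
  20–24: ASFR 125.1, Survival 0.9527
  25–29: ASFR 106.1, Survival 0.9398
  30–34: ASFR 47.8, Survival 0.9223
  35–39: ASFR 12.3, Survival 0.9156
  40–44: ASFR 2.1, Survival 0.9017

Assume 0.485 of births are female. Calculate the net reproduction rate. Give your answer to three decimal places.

0.921

Proportion female at birth = 0.485.
Survival-weighted fertility by age (5·fₓ·Sₓ):
  15–19: 5 × 108.6/1000 × 0.9552 = 0.51867
  20–24: 5 × 125.1/1000 × 0.9527 = 0.59591
  25–29: 5 × 106.1/1000 × 0.9398 = 0.49856
  30–34: 5 × 47.8/1000 × 0.9223 = 0.22043
  35–39: 5 × 12.3/1000 × 0.9156 = 0.05631
  40–44: 5 × 2.1/1000 × 0.9017 = 0.00947
Sum = 1.89935
NRR = 0.485 × 1.89935 = 0.92118
NRR < 1, so the cohort does not fully replace itself.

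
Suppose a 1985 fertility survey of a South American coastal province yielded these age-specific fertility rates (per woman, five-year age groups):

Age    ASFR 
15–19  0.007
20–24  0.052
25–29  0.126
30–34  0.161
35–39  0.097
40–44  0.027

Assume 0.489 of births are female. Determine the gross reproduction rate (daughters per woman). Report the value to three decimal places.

1.149

Proportion female at birth = 0.489.
Sum of ASFRs = 0.007 + 0.052 + 0.126 + 0.161 + 0.097 + 0.027 = 0.470
TFR = 5 × 0.470 = 2.35
GRR = 0.489 × 2.35 = 1.14915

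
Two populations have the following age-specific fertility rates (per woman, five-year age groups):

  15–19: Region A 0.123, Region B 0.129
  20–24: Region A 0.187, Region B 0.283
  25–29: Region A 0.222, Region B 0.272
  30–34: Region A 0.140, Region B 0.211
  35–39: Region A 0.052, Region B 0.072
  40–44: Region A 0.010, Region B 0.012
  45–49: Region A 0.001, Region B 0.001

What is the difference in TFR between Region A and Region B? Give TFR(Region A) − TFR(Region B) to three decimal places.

Region A:
  Sum of ASFRs = 0.123 + 0.187 + 0.222 + 0.140 + 0.052 + 0.010 + 0.001 = 0.735
  TFR = 5 × 0.735 = 3.675
Region B:
  Sum of ASFRs = 0.129 + 0.283 + 0.272 + 0.211 + 0.072 + 0.012 + 0.001 = 0.980
  TFR = 5 × 0.980 = 4.9
Difference = 3.675 − 4.9 = -1.225

-1.225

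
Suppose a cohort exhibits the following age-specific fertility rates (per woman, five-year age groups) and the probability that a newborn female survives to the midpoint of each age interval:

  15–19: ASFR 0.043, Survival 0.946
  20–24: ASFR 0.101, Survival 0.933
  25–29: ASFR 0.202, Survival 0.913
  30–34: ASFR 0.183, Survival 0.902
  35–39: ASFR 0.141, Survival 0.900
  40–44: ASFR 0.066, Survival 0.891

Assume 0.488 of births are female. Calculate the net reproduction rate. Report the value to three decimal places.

Proportion female at birth = 0.488.
Survival-weighted fertility by age (5·fₓ·Sₓ):
  15–19: 5 × 0.043 × 0.946 = 0.20339
  20–24: 5 × 0.101 × 0.933 = 0.47117
  25–29: 5 × 0.202 × 0.913 = 0.92213
  30–34: 5 × 0.183 × 0.902 = 0.82533
  35–39: 5 × 0.141 × 0.900 = 0.63450
  40–44: 5 × 0.066 × 0.891 = 0.29403
Sum = 3.35055
NRR = 0.488 × 3.35055 = 1.63507
NRR > 1, so each generation more than replaces itself.

1.635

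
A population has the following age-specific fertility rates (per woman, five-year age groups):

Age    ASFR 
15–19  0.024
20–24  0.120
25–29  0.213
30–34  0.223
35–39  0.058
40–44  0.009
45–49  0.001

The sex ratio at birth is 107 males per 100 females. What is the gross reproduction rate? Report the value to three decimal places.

Proportion female at birth = 100 / (100 + 107) = 0.48309.
Sum of ASFRs = 0.024 + 0.120 + 0.213 + 0.223 + 0.058 + 0.009 + 0.001 = 0.648
TFR = 5 × 0.648 = 3.24
GRR = 0.48309 × 3.24 = 1.56521

1.565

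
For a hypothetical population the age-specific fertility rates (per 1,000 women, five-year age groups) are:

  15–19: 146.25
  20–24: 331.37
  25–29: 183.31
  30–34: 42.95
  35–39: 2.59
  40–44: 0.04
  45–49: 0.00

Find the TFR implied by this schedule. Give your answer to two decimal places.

Sum of ASFRs = 146.25 + 331.37 + 183.31 + 42.95 + 2.59 + 0.04 + 0.00 = 706.51
TFR = 5 × 706.51 / 1000 = 3.53255

3.53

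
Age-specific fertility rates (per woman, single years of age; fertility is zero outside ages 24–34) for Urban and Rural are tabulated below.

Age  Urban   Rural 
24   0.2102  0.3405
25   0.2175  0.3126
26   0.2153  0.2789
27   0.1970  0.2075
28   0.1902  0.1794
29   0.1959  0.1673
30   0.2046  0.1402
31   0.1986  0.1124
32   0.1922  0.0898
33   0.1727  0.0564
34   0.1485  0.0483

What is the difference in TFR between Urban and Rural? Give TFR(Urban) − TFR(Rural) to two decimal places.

0.21

Urban:
  Sum of ASFRs = 0.2102 + 0.2175 + 0.2153 + 0.1970 + 0.1902 + 0.1959 + 0.2046 + 0.1986 + 0.1922 + 0.1727 + 0.1485 = 2.1427
  TFR = 2.1427
Rural:
  Sum of ASFRs = 0.3405 + 0.3126 + 0.2789 + 0.2075 + 0.1794 + 0.1673 + 0.1402 + 0.1124 + 0.0898 + 0.0564 + 0.0483 = 1.9333
  TFR = 1.9333
Difference = 2.1427 − 1.9333 = 0.2094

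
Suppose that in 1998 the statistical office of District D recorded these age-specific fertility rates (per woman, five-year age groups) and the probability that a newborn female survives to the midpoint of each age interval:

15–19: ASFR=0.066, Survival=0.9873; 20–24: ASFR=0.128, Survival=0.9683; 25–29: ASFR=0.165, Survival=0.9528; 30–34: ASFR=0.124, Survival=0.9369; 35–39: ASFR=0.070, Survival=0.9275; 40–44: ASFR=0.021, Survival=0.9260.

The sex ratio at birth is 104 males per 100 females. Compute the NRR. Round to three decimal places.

1.340

Proportion female at birth = 100 / (100 + 104) = 0.49020.
Per-age-group product (5 × ASFR × survival probability):
  15–19: 5 × 0.066 × 0.9873 = 0.32581
  20–24: 5 × 0.128 × 0.9683 = 0.61971
  25–29: 5 × 0.165 × 0.9528 = 0.78606
  30–34: 5 × 0.124 × 0.9369 = 0.58088
  35–39: 5 × 0.070 × 0.9275 = 0.32463
  40–44: 5 × 0.021 × 0.9260 = 0.09723
Sum = 2.73432
NRR = 0.49020 × 2.73432 = 1.34036
An NRR exceeding 1 indicates intrinsic growth under these rates.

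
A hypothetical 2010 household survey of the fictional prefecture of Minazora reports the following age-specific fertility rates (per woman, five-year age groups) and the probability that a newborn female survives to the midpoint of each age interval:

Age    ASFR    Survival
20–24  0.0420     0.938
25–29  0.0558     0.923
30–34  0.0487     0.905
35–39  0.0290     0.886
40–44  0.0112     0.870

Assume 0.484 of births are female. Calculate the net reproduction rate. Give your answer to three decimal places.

0.412

Proportion female at birth = 0.484.
Weighting each age-specific rate by interval width and survival:
  20–24: 5 × 0.0420 × 0.938 = 0.19698
  25–29: 5 × 0.0558 × 0.923 = 0.25752
  30–34: 5 × 0.0487 × 0.905 = 0.22037
  35–39: 5 × 0.0290 × 0.886 = 0.12847
  40–44: 5 × 0.0112 × 0.870 = 0.04872
Sum = 0.85206
NRR = 0.484 × 0.85206 = 0.41240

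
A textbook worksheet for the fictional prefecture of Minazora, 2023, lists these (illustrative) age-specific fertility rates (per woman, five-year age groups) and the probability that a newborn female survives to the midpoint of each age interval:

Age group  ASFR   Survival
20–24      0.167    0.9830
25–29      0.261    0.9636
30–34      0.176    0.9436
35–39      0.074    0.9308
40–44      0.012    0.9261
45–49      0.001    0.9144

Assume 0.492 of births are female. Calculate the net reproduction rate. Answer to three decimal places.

Proportion female at birth = 0.492.
Each age group contributes 5 × ASFR × survival:
  20–24: 5 × 0.167 × 0.9830 = 0.82081
  25–29: 5 × 0.261 × 0.9636 = 1.25750
  30–34: 5 × 0.176 × 0.9436 = 0.83037
  35–39: 5 × 0.074 × 0.9308 = 0.34440
  40–44: 5 × 0.012 × 0.9261 = 0.05557
  45–49: 5 × 0.001 × 0.9144 = 0.00457
Sum = 3.31322
NRR = 0.492 × 3.31322 = 1.63010

1.630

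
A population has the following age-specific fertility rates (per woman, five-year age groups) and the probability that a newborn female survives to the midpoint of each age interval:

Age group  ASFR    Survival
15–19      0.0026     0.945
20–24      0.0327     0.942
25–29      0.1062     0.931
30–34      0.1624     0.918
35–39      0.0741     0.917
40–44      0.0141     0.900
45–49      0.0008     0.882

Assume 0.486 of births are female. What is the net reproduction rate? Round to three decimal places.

0.881

Proportion female at birth = 0.486.
Per-age-group product (5 × ASFR × survival probability):
  15–19: 5 × 0.0026 × 0.945 = 0.01229
  20–24: 5 × 0.0327 × 0.942 = 0.15402
  25–29: 5 × 0.1062 × 0.931 = 0.49436
  30–34: 5 × 0.1624 × 0.918 = 0.74542
  35–39: 5 × 0.0741 × 0.917 = 0.33975
  40–44: 5 × 0.0141 × 0.900 = 0.06345
  45–49: 5 × 0.0008 × 0.882 = 0.00353
Sum = 1.81282
NRR = 0.486 × 1.81282 = 0.88103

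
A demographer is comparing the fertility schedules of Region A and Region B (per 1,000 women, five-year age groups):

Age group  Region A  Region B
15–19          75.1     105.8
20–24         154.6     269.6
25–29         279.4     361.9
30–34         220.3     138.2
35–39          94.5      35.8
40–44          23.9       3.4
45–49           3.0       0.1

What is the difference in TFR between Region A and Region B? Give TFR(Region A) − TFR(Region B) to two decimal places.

Region A:
  Sum of ASFRs = 75.1 + 154.6 + 279.4 + 220.3 + 94.5 + 23.9 + 3.0 = 850.8
  TFR = 5 × 850.8 / 1000 = 4.254
Region B:
  Sum of ASFRs = 105.8 + 269.6 + 361.9 + 138.2 + 35.8 + 3.4 + 0.1 = 914.8
  TFR = 5 × 914.8 / 1000 = 4.574
Difference = 4.254 − 4.574 = -0.32

-0.32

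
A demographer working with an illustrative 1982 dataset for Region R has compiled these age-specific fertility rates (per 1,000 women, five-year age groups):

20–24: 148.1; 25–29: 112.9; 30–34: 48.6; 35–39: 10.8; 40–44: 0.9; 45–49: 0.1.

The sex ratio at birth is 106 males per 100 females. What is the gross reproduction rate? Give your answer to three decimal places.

Proportion female at birth = 100 / (100 + 106) = 0.48544.
Sum of ASFRs = 148.1 + 112.9 + 48.6 + 10.8 + 0.9 + 0.1 = 321.4
TFR = 5 × 321.4 / 1000 = 1.607
GRR = 0.48544 × 1.607 = 0.78010

0.780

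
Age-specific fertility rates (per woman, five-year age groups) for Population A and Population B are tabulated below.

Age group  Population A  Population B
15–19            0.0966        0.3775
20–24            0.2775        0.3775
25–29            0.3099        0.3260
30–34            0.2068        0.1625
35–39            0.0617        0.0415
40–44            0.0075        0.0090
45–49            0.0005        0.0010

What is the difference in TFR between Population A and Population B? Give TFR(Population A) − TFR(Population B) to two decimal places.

Population A:
  Sum of ASFRs = 0.0966 + 0.2775 + 0.3099 + 0.2068 + 0.0617 + 0.0075 + 0.0005 = 0.9605
  TFR = 5 × 0.9605 = 4.8025
Population B:
  Sum of ASFRs = 0.3775 + 0.3775 + 0.3260 + 0.1625 + 0.0415 + 0.0090 + 0.0010 = 1.2950
  TFR = 5 × 1.2950 = 6.475
Difference = 4.8025 − 6.475 = -1.6725

-1.67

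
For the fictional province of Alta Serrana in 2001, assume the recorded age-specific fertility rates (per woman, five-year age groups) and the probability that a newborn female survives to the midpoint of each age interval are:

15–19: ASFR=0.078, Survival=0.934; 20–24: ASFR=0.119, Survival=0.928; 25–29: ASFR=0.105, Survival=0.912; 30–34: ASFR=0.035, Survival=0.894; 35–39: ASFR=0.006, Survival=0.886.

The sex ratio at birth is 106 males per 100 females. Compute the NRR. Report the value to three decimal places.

0.766

Proportion female at birth = 100 / (100 + 106) = 0.48544.
Survival-weighted fertility by age (5·fₓ·Sₓ):
  15–19: 5 × 0.078 × 0.934 = 0.36426
  20–24: 5 × 0.119 × 0.928 = 0.55216
  25–29: 5 × 0.105 × 0.912 = 0.47880
  30–34: 5 × 0.035 × 0.894 = 0.15645
  35–39: 5 × 0.006 × 0.886 = 0.02658
Sum = 1.57825
NRR = 0.48544 × 1.57825 = 0.76615
With NRR below 1 the population is below replacement fertility.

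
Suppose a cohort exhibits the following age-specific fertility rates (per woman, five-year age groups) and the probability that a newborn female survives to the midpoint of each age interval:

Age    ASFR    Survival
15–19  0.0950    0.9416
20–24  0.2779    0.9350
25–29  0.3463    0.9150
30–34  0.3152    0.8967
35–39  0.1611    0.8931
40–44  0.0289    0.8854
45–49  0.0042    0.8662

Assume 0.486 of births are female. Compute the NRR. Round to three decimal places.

2.726

Proportion female at birth = 0.486.
Per-age-group product (5 × ASFR × survival probability):
  15–19: 5 × 0.0950 × 0.9416 = 0.44726
  20–24: 5 × 0.2779 × 0.9350 = 1.29918
  25–29: 5 × 0.3463 × 0.9150 = 1.58432
  30–34: 5 × 0.3152 × 0.8967 = 1.41320
  35–39: 5 × 0.1611 × 0.8931 = 0.71939
  40–44: 5 × 0.0289 × 0.8854 = 0.12794
  45–49: 5 × 0.0042 × 0.8662 = 0.01819
Sum = 5.60948
NRR = 0.486 × 5.60948 = 2.72621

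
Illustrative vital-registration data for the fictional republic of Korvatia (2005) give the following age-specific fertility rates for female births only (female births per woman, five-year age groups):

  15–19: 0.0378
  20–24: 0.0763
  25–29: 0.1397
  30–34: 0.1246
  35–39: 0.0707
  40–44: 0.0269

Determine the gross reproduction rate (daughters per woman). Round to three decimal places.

Sum of female ASFRs = 0.0378 + 0.0763 + 0.1397 + 0.1246 + 0.0707 + 0.0269 = 0.4760
GRR = 5 × 0.4760 = 2.38

2.380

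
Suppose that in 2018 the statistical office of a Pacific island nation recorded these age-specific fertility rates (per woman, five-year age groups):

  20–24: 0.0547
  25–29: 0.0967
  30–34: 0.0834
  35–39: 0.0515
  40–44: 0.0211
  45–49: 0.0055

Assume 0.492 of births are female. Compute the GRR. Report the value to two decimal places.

0.77

Proportion female at birth = 0.492.
Sum of ASFRs = 0.0547 + 0.0967 + 0.0834 + 0.0515 + 0.0211 + 0.0055 = 0.3129
TFR = 5 × 0.3129 = 1.5645
GRR = 0.492 × 1.5645 = 0.76973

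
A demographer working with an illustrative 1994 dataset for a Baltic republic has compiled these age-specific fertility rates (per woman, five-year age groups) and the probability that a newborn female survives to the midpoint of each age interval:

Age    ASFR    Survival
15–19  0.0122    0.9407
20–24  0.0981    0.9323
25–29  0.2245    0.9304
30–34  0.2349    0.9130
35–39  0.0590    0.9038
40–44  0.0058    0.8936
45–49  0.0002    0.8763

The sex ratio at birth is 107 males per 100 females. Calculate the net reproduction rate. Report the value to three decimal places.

Proportion female at birth = 100 / (100 + 107) = 0.48309.
Survival-weighted fertility by age (5·fₓ·Sₓ):
  15–19: 5 × 0.0122 × 0.9407 = 0.05738
  20–24: 5 × 0.0981 × 0.9323 = 0.45729
  25–29: 5 × 0.2245 × 0.9304 = 1.04437
  30–34: 5 × 0.2349 × 0.9130 = 1.07232
  35–39: 5 × 0.0590 × 0.9038 = 0.26662
  40–44: 5 × 0.0058 × 0.8936 = 0.02591
  45–49: 5 × 0.0002 × 0.8763 = 0.00088
Sum = 2.92477
NRR = 0.48309 × 2.92477 = 1.41293
With NRR above 1 the population is above replacement fertility.

1.413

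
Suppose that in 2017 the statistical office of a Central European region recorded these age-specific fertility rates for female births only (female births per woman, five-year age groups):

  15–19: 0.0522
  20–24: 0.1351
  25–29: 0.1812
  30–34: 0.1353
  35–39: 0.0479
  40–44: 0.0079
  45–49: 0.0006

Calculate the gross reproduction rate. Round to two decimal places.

Sum of female ASFRs = 0.0522 + 0.1351 + 0.1812 + 0.1353 + 0.0479 + 0.0079 + 0.0006 = 0.5602
GRR = 5 × 0.5602 = 2.801

2.80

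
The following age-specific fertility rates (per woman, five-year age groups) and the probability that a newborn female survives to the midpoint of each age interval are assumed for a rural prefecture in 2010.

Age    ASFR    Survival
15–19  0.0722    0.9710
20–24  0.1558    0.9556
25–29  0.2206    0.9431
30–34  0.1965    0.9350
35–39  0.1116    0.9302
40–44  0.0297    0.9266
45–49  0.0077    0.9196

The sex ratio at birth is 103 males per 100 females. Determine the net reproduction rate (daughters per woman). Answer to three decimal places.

Proportion female at birth = 100 / (100 + 103) = 0.49261.
Each age group contributes 5 × ASFR × survival:
  15–19: 5 × 0.0722 × 0.9710 = 0.35053
  20–24: 5 × 0.1558 × 0.9556 = 0.74441
  25–29: 5 × 0.2206 × 0.9431 = 1.04024
  30–34: 5 × 0.1965 × 0.9350 = 0.91864
  35–39: 5 × 0.1116 × 0.9302 = 0.51905
  40–44: 5 × 0.0297 × 0.9266 = 0.13760
  45–49: 5 × 0.0077 × 0.9196 = 0.03540
Sum = 3.74587
NRR = 0.49261 × 3.74587 = 1.84525
An NRR exceeding 1 indicates intrinsic growth under these rates.

1.845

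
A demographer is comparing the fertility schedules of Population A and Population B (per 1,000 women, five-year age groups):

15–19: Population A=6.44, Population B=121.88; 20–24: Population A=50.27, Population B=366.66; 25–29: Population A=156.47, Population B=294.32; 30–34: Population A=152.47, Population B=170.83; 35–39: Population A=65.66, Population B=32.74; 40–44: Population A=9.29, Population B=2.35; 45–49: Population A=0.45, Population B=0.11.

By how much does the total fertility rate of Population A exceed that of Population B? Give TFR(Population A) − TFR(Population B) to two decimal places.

-2.74

Population A:
  Sum of ASFRs = 6.44 + 50.27 + 156.47 + 152.47 + 65.66 + 9.29 + 0.45 = 441.05
  TFR = 5 × 441.05 / 1000 = 2.20525
Population B:
  Sum of ASFRs = 121.88 + 366.66 + 294.32 + 170.83 + 32.74 + 2.35 + 0.11 = 988.89
  TFR = 5 × 988.89 / 1000 = 4.94445
Difference = 2.20525 − 4.94445 = -2.7392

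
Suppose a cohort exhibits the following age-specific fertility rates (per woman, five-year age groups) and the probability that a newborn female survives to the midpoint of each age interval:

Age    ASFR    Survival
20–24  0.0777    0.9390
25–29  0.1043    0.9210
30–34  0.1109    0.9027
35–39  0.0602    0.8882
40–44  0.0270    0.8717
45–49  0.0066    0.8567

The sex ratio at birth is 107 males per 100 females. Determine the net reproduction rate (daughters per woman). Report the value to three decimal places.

0.850

Proportion female at birth = 100 / (100 + 107) = 0.48309.
Each age group contributes 5 × ASFR × survival:
  20–24: 5 × 0.0777 × 0.9390 = 0.36480
  25–29: 5 × 0.1043 × 0.9210 = 0.48030
  30–34: 5 × 0.1109 × 0.9027 = 0.50055
  35–39: 5 × 0.0602 × 0.8882 = 0.26735
  40–44: 5 × 0.0270 × 0.8717 = 0.11768
  45–49: 5 × 0.0066 × 0.8567 = 0.02827
Sum = 1.75895
NRR = 0.48309 × 1.75895 = 0.84973
NRR < 1, so the cohort does not fully replace itself.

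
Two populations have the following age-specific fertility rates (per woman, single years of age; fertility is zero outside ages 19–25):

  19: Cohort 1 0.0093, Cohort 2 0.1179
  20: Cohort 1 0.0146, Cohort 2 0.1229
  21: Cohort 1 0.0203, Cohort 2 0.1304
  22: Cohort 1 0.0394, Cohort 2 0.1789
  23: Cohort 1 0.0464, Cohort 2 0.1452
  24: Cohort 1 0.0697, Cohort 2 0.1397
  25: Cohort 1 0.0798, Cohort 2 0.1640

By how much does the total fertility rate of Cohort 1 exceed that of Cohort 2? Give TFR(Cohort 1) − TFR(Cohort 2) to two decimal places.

-0.72

Cohort 1:
  Sum of ASFRs = 0.0093 + 0.0146 + 0.0203 + 0.0394 + 0.0464 + 0.0697 + 0.0798 = 0.2795
  TFR = 0.2795
Cohort 2:
  Sum of ASFRs = 0.1179 + 0.1229 + 0.1304 + 0.1789 + 0.1452 + 0.1397 + 0.1640 = 0.9990
  TFR = 0.999
Difference = 0.2795 − 0.999 = -0.7195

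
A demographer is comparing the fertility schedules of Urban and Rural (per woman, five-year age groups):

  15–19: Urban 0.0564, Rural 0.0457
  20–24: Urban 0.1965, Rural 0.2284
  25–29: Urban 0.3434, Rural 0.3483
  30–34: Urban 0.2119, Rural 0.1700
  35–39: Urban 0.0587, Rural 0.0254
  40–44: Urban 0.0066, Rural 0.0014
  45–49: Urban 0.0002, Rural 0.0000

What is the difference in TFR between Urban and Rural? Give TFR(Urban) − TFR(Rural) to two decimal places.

Urban:
  Sum of ASFRs = 0.0564 + 0.1965 + 0.3434 + 0.2119 + 0.0587 + 0.0066 + 0.0002 = 0.8737
  TFR = 5 × 0.8737 = 4.3685
Rural:
  Sum of ASFRs = 0.0457 + 0.2284 + 0.3483 + 0.1700 + 0.0254 + 0.0014 + 0.0000 = 0.8192
  TFR = 5 × 0.8192 = 4.096
Difference = 4.3685 − 4.096 = 0.2725

0.27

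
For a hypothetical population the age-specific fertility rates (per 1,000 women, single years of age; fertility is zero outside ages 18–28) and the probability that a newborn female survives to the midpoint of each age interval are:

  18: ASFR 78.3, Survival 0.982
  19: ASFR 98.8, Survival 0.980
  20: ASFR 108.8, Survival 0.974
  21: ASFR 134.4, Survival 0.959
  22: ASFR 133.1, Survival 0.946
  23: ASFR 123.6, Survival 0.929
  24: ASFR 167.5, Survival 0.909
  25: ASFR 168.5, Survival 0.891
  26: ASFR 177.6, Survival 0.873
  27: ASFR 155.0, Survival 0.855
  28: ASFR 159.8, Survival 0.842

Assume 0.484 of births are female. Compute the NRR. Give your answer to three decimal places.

Proportion female at birth = 0.484.
Per-age-group product (1 × ASFR × survival probability):
  18: 1 × 78.3/1000 × 0.982 = 0.07689
  19: 1 × 98.8/1000 × 0.980 = 0.09682
  20: 1 × 108.8/1000 × 0.974 = 0.10597
  21: 1 × 134.4/1000 × 0.959 = 0.12889
  22: 1 × 133.1/1000 × 0.946 = 0.12591
  23: 1 × 123.6/1000 × 0.929 = 0.11482
  24: 1 × 167.5/1000 × 0.909 = 0.15226
  25: 1 × 168.5/1000 × 0.891 = 0.15013
  26: 1 × 177.6/1000 × 0.873 = 0.15504
  27: 1 × 155.0/1000 × 0.855 = 0.13253
  28: 1 × 159.8/1000 × 0.842 = 0.13455
Sum = 1.37381
NRR = 0.484 × 1.37381 = 0.66492
An NRR under 1 implies long-run decline under these rates.

0.665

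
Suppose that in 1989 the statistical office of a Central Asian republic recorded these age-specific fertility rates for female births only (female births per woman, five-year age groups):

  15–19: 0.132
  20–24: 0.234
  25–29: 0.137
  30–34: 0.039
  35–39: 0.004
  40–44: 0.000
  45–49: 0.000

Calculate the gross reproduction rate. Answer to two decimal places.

2.73

Sum of female ASFRs = 0.132 + 0.234 + 0.137 + 0.039 + 0.004 + 0.000 + 0.000 = 0.546
GRR = 5 × 0.546 = 2.73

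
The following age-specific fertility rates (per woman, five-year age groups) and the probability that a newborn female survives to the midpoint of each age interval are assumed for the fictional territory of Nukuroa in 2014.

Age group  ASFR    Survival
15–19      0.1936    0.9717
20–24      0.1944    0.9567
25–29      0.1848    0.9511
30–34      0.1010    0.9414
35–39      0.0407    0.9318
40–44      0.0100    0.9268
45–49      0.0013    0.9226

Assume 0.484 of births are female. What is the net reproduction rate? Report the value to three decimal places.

1.678

Proportion female at birth = 0.484.
Each age group contributes 5 × ASFR × survival:
  15–19: 5 × 0.1936 × 0.9717 = 0.94061
  20–24: 5 × 0.1944 × 0.9567 = 0.92991
  25–29: 5 × 0.1848 × 0.9511 = 0.87882
  30–34: 5 × 0.1010 × 0.9414 = 0.47541
  35–39: 5 × 0.0407 × 0.9318 = 0.18962
  40–44: 5 × 0.0100 × 0.9268 = 0.04634
  45–49: 5 × 0.0013 × 0.9226 = 0.00600
Sum = 3.46671
NRR = 0.484 × 3.46671 = 1.67789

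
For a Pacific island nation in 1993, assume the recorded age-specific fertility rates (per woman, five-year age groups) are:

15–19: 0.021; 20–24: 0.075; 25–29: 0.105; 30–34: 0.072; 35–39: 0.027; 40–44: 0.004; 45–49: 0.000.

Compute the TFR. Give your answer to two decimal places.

1.52

Sum of ASFRs = 0.021 + 0.075 + 0.105 + 0.072 + 0.027 + 0.004 + 0.000 = 0.304
TFR = 5 × 0.304 = 1.52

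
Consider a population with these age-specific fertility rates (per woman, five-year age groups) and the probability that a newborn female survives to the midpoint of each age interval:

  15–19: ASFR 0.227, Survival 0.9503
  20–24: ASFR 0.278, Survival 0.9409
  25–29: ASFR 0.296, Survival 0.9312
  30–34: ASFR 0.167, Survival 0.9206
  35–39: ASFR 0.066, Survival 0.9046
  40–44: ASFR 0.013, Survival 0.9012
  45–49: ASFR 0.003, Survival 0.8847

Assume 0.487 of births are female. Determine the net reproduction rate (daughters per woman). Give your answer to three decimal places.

Proportion female at birth = 0.487.
Weighting each age-specific rate by interval width and survival:
  15–19: 5 × 0.227 × 0.9503 = 1.07859
  20–24: 5 × 0.278 × 0.9409 = 1.30785
  25–29: 5 × 0.296 × 0.9312 = 1.37818
  30–34: 5 × 0.167 × 0.9206 = 0.76870
  35–39: 5 × 0.066 × 0.9046 = 0.29852
  40–44: 5 × 0.013 × 0.9012 = 0.05858
  45–49: 5 × 0.003 × 0.8847 = 0.01327
Sum = 4.90369
NRR = 0.487 × 4.90369 = 2.38810
An NRR exceeding 1 indicates intrinsic growth under these rates.

2.388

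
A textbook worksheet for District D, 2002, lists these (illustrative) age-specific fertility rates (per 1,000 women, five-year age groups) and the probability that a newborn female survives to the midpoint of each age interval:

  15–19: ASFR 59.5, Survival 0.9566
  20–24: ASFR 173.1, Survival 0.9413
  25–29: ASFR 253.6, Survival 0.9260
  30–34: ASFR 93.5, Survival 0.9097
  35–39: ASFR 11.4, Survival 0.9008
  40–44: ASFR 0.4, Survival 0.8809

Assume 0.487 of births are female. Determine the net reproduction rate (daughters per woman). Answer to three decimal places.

Proportion female at birth = 0.487.
Each age group contributes 5 × ASFR × survival:
  15–19: 5 × 59.5/1000 × 0.9566 = 0.28459
  20–24: 5 × 173.1/1000 × 0.9413 = 0.81470
  25–29: 5 × 253.6/1000 × 0.9260 = 1.17417
  30–34: 5 × 93.5/1000 × 0.9097 = 0.42528
  35–39: 5 × 11.4/1000 × 0.9008 = 0.05135
  40–44: 5 × 0.4/1000 × 0.8809 = 0.00176
Sum = 2.75185
NRR = 0.487 × 2.75185 = 1.34015
With NRR above 1 the population is above replacement fertility.

1.340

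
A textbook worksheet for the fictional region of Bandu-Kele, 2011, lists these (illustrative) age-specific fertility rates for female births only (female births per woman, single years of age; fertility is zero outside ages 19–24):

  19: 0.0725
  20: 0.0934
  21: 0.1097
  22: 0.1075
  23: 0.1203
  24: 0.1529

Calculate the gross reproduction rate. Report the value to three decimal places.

Sum of female ASFRs = 0.0725 + 0.0934 + 0.1097 + 0.1075 + 0.1203 + 0.1529 = 0.6563
GRR = 0.6563

0.656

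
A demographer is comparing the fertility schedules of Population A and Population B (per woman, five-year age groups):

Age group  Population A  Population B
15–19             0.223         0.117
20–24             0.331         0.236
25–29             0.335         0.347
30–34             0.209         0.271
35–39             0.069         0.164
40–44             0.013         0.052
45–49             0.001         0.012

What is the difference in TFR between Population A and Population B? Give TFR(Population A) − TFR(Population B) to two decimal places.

-0.09

Population A:
  Sum of ASFRs = 0.223 + 0.331 + 0.335 + 0.209 + 0.069 + 0.013 + 0.001 = 1.181
  TFR = 5 × 1.181 = 5.905
Population B:
  Sum of ASFRs = 0.117 + 0.236 + 0.347 + 0.271 + 0.164 + 0.052 + 0.012 = 1.199
  TFR = 5 × 1.199 = 5.995
Difference = 5.905 − 5.995 = -0.09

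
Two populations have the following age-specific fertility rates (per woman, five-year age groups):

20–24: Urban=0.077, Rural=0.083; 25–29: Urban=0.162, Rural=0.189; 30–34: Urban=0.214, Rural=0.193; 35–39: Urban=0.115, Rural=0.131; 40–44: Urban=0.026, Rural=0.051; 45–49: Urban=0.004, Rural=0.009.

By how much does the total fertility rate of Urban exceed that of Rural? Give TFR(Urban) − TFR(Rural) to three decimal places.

Urban:
  Sum of ASFRs = 0.077 + 0.162 + 0.214 + 0.115 + 0.026 + 0.004 = 0.598
  TFR = 5 × 0.598 = 2.99
Rural:
  Sum of ASFRs = 0.083 + 0.189 + 0.193 + 0.131 + 0.051 + 0.009 = 0.656
  TFR = 5 × 0.656 = 3.28
Difference = 2.99 − 3.28 = -0.29

-0.290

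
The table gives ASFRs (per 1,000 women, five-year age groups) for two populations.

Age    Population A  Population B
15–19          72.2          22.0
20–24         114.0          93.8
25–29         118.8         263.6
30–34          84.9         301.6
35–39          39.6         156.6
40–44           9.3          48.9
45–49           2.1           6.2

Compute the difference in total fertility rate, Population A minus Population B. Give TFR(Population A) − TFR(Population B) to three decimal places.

-2.259

Population A:
  Sum of ASFRs = 72.2 + 114.0 + 118.8 + 84.9 + 39.6 + 9.3 + 2.1 = 440.9
  TFR = 5 × 440.9 / 1000 = 2.2045
Population B:
  Sum of ASFRs = 22.0 + 93.8 + 263.6 + 301.6 + 156.6 + 48.9 + 6.2 = 892.7
  TFR = 5 × 892.7 / 1000 = 4.4635
Difference = 2.2045 − 4.4635 = -2.259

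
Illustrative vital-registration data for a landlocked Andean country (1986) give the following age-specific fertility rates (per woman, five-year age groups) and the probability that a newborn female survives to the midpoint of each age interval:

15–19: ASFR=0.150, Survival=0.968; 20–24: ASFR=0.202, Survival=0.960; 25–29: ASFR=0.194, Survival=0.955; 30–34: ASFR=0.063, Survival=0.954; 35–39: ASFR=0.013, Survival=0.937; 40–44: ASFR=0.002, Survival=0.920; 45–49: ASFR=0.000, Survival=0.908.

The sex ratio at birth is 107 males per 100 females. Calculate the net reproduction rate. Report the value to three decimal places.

Proportion female at birth = 100 / (100 + 107) = 0.48309.
Each age group contributes 5 × ASFR × survival:
  15–19: 5 × 0.150 × 0.968 = 0.72600
  20–24: 5 × 0.202 × 0.960 = 0.96960
  25–29: 5 × 0.194 × 0.955 = 0.92635
  30–34: 5 × 0.063 × 0.954 = 0.30051
  35–39: 5 × 0.013 × 0.937 = 0.06091
  40–44: 5 × 0.002 × 0.920 = 0.00920
  45–49: 5 × 0.000 × 0.908 = 0.00000
Sum = 2.99257
NRR = 0.48309 × 2.99257 = 1.44568

1.446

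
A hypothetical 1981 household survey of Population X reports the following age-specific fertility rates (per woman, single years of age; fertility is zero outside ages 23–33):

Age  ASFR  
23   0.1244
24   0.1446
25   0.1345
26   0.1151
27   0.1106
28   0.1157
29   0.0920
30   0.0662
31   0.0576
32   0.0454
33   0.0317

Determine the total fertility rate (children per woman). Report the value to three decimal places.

1.038

Sum of ASFRs = 0.1244 + 0.1446 + 0.1345 + 0.1151 + 0.1106 + 0.1157 + 0.0920 + 0.0662 + 0.0576 + 0.0454 + 0.0317 = 1.0378
TFR = 1.0378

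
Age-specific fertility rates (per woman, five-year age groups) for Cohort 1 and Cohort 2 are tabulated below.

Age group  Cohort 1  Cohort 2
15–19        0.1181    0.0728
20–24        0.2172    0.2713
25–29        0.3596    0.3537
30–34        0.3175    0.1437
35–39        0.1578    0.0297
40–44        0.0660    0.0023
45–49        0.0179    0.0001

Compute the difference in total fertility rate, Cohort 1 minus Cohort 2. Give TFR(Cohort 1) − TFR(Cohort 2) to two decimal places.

1.90

Cohort 1:
  Sum of ASFRs = 0.1181 + 0.2172 + 0.3596 + 0.3175 + 0.1578 + 0.0660 + 0.0179 = 1.2541
  TFR = 5 × 1.2541 = 6.2705
Cohort 2:
  Sum of ASFRs = 0.0728 + 0.2713 + 0.3537 + 0.1437 + 0.0297 + 0.0023 + 0.0001 = 0.8736
  TFR = 5 × 0.8736 = 4.368
Difference = 6.2705 − 4.368 = 1.9025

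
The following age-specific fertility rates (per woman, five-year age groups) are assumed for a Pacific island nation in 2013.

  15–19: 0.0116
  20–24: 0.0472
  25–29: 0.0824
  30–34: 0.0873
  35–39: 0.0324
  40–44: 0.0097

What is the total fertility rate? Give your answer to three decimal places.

1.353

Sum of ASFRs = 0.0116 + 0.0472 + 0.0824 + 0.0873 + 0.0324 + 0.0097 = 0.2706
TFR = 5 × 0.2706 = 1.353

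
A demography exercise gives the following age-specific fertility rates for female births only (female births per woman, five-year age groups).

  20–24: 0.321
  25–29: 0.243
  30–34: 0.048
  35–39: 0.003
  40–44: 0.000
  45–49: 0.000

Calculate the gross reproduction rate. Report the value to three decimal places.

3.075

Sum of female ASFRs = 0.321 + 0.243 + 0.048 + 0.003 + 0.000 + 0.000 = 0.615
GRR = 5 × 0.615 = 3.075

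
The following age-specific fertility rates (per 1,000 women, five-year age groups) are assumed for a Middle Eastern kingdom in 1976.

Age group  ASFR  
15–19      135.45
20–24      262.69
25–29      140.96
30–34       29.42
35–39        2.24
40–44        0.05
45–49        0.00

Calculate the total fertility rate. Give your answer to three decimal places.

2.854

Sum of ASFRs = 135.45 + 262.69 + 140.96 + 29.42 + 2.24 + 0.05 + 0.00 = 570.81
TFR = 5 × 570.81 / 1000 = 2.85405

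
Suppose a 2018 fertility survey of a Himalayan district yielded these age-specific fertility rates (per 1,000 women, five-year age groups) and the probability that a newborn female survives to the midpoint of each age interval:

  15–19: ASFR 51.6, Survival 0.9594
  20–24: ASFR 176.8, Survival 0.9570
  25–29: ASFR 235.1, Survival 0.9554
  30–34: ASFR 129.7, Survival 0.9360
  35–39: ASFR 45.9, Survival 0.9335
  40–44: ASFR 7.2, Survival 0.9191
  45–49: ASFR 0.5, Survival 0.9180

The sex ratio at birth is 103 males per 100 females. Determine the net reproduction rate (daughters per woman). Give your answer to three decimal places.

1.514

Proportion female at birth = 100 / (100 + 103) = 0.49261.
Each age group contributes 5 × ASFR × survival:
  15–19: 5 × 51.6/1000 × 0.9594 = 0.24753
  20–24: 5 × 176.8/1000 × 0.9570 = 0.84599
  25–29: 5 × 235.1/1000 × 0.9554 = 1.12307
  30–34: 5 × 129.7/1000 × 0.9360 = 0.60700
  35–39: 5 × 45.9/1000 × 0.9335 = 0.21424
  40–44: 5 × 7.2/1000 × 0.9191 = 0.03309
  45–49: 5 × 0.5/1000 × 0.9180 = 0.00230
Sum = 3.07322
NRR = 0.49261 × 3.07322 = 1.51390
An NRR exceeding 1 indicates intrinsic growth under these rates.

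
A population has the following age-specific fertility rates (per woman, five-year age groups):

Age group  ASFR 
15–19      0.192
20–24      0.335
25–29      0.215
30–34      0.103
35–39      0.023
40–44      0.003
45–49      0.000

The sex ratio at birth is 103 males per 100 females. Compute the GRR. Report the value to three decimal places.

2.145

Proportion female at birth = 100 / (100 + 103) = 0.49261.
Sum of ASFRs = 0.192 + 0.335 + 0.215 + 0.103 + 0.023 + 0.003 + 0.000 = 0.871
TFR = 5 × 0.871 = 4.355
GRR = 0.49261 × 4.355 = 2.14532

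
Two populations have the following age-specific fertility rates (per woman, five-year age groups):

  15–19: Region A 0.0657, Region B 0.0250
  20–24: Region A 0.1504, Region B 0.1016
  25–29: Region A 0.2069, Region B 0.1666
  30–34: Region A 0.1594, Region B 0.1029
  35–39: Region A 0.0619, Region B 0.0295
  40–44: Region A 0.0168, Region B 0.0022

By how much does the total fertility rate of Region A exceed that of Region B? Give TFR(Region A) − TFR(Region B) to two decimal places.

Region A:
  Sum of ASFRs = 0.0657 + 0.1504 + 0.2069 + 0.1594 + 0.0619 + 0.0168 = 0.6611
  TFR = 5 × 0.6611 = 3.3055
Region B:
  Sum of ASFRs = 0.0250 + 0.1016 + 0.1666 + 0.1029 + 0.0295 + 0.0022 = 0.4278
  TFR = 5 × 0.4278 = 2.139
Difference = 3.3055 − 2.139 = 1.1665

1.17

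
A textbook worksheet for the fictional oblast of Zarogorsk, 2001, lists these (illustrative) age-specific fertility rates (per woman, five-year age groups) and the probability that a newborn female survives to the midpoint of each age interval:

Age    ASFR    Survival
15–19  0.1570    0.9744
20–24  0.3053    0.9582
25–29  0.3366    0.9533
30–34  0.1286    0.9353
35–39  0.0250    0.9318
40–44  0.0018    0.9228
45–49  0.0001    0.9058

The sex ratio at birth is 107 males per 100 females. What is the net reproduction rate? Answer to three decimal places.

2.202

Proportion female at birth = 100 / (100 + 107) = 0.48309.
Survival-weighted fertility by age (5·fₓ·Sₓ):
  15–19: 5 × 0.1570 × 0.9744 = 0.76490
  20–24: 5 × 0.3053 × 0.9582 = 1.46269
  25–29: 5 × 0.3366 × 0.9533 = 1.60440
  30–34: 5 × 0.1286 × 0.9353 = 0.60140
  35–39: 5 × 0.0250 × 0.9318 = 0.11648
  40–44: 5 × 0.0018 × 0.9228 = 0.00831
  45–49: 5 × 0.0001 × 0.9058 = 0.00045
Sum = 4.55863
NRR = 0.48309 × 4.55863 = 2.20223
NRR > 1, so each generation more than replaces itself.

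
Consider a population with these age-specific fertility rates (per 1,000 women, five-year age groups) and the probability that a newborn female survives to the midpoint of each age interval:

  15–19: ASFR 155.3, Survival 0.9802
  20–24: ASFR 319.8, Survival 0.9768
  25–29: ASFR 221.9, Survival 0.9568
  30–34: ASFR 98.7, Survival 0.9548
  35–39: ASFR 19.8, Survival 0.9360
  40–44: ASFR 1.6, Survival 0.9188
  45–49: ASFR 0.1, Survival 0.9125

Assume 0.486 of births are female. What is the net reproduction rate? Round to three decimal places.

Proportion female at birth = 0.486.
Survival-weighted fertility by age (5·fₓ·Sₓ):
  15–19: 5 × 155.3/1000 × 0.9802 = 0.76113
  20–24: 5 × 319.8/1000 × 0.9768 = 1.56190
  25–29: 5 × 221.9/1000 × 0.9568 = 1.06157
  30–34: 5 × 98.7/1000 × 0.9548 = 0.47119
  35–39: 5 × 19.8/1000 × 0.9360 = 0.09266
  40–44: 5 × 1.6/1000 × 0.9188 = 0.00735
  45–49: 5 × 0.1/1000 × 0.9125 = 0.00046
Sum = 3.95626
NRR = 0.486 × 3.95626 = 1.92274

1.923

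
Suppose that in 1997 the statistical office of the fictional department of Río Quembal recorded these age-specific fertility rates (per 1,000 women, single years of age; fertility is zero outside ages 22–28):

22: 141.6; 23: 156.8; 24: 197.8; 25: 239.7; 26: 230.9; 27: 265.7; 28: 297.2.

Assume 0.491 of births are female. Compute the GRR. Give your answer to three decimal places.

0.751

Proportion female at birth = 0.491.
Sum of ASFRs = 141.6 + 156.8 + 197.8 + 239.7 + 230.9 + 265.7 + 297.2 = 1529.7
TFR = 1529.7 / 1000 = 1.5297
GRR = 0.491 × 1.5297 = 0.75108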